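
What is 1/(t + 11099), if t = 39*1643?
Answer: 1/75176 ≈ 1.3302e-5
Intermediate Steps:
t = 64077
1/(t + 11099) = 1/(64077 + 11099) = 1/75176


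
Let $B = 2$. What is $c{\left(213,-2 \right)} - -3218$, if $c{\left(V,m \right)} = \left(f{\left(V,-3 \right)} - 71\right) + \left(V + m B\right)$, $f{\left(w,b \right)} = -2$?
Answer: $3354$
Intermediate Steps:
$c{\left(V,m \right)} = -73 + V + 2 m$ ($c{\left(V,m \right)} = \left(-2 - 71\right) + \left(V + m 2\right) = -73 + \left(V + 2 m\right) = -73 + V + 2 m$)
$c{\left(213,-2 \right)} - -3218 = \left(-73 + 213 + 2 \left(-2\right)\right) - -3218 = \left(-73 + 213 - 4\right) + 3218 = 136 + 3218 = 3354$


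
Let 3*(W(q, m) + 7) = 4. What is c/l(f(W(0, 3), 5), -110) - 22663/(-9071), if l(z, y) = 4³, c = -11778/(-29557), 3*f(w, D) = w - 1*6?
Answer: 21488628431/8579569504 ≈ 2.5046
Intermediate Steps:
W(q, m) = -17/3 (W(q, m) = -7 + (⅓)*4 = -7 + 4/3 = -17/3)
f(w, D) = -2 + w/3 (f(w, D) = (w - 1*6)/3 = (w - 6)/3 = (-6 + w)/3 = -2 + w/3)
c = 11778/29557 (c = -11778*(-1/29557) = 11778/29557 ≈ 0.39848)
l(z, y) = 64
c/l(f(W(0, 3), 5), -110) - 22663/(-9071) = (11778/29557)/64 - 22663/(-9071) = (11778/29557)*(1/64) - 22663*(-1/9071) = 5889/945824 + 22663/9071 = 21488628431/8579569504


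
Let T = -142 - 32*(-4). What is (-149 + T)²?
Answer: 26569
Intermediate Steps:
T = -14 (T = -142 + 128 = -14)
(-149 + T)² = (-149 - 14)² = (-163)² = 26569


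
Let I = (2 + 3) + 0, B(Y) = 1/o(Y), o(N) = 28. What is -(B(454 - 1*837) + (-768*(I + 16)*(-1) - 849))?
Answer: -427813/28 ≈ -15279.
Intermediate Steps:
B(Y) = 1/28
I = 5 (I = 5 + 0 = 5)
-(B(454 - 1*837) + (-768*(I + 16)*(-1) - 849)) = -(1/28 + (-768*(5 + 16)*(-1) - 849)) = -(1/28 + (-16128*(-1) - 849)) = -(1/28 + (-768*(-21) - 849)) = -(1/28 + (16128 - 849)) = -(1/28 + 15279) = -1*427813/28 = -427813/28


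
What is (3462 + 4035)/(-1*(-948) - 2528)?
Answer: -7497/1580 ≈ -4.7449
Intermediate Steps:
(3462 + 4035)/(-1*(-948) - 2528) = 7497/(948 - 2528) = 7497/(-1580) = 7497*(-1/1580) = -7497/1580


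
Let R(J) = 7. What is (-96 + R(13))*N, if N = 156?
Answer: -13884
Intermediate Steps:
(-96 + R(13))*N = (-96 + 7)*156 = -89*156 = -13884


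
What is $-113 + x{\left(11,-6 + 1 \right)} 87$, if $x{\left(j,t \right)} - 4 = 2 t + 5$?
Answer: $-200$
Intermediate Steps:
$x{\left(j,t \right)} = 9 + 2 t$ ($x{\left(j,t \right)} = 4 + \left(2 t + 5\right) = 4 + \left(5 + 2 t\right) = 9 + 2 t$)
$-113 + x{\left(11,-6 + 1 \right)} 87 = -113 + \left(9 + 2 \left(-6 + 1\right)\right) 87 = -113 + \left(9 + 2 \left(-5\right)\right) 87 = -113 + \left(9 - 10\right) 87 = -113 - 87 = -200$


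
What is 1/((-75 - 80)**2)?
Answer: 1/24025 ≈ 4.1623e-5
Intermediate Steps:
1/((-75 - 80)**2) = 1/((-155)**2) = 1/24025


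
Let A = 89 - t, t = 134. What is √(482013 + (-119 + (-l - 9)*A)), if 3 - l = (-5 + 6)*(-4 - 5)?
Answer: √482839 ≈ 694.87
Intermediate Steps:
l = 12 (l = 3 - (-5 + 6)*(-4 - 5) = 3 - (-9) = 3 - 1*(-9) = 3 + 9 = 12)
A = -45 (A = 89 - 1*134 = 89 - 134 = -45)
√(482013 + (-119 + (-l - 9)*A)) = √(482013 + (-119 + (-1*12 - 9)*(-45))) = √(482013 + (-119 + (-12 - 9)*(-45))) = √(482013 + (-119 - 21*(-45))) = √(482013 + (-119 + 945)) = √(482013 + 826) = √482839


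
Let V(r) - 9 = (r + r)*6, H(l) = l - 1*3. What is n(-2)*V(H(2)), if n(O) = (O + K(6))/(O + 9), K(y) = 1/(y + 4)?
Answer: 57/70 ≈ 0.81429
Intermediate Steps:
K(y) = 1/(4 + y)
n(O) = (⅒ + O)/(9 + O) (n(O) = (O + 1/(4 + 6))/(O + 9) = (O + 1/10)/(9 + O) = (O + ⅒)/(9 + O) = (⅒ + O)/(9 + O))
H(l) = -3 + l (H(l) = l - 3 = -3 + l)
V(r) = 9 + 12*r (V(r) = 9 + (r + r)*6 = 9 + (2*r)*6 = 9 + 12*r)
n(-2)*V(H(2)) = ((⅒ - 2)/(9 - 2))*(9 + 12*(-3 + 2)) = (-19/10/7)*(9 + 12*(-1)) = ((⅐)*(-19/10))*(9 - 12) = -19/70*(-3) = 57/70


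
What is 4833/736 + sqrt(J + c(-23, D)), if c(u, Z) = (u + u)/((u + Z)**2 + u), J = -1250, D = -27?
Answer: 4833/736 + 2*I*sqrt(1917381298)/2477 ≈ 6.5666 + 35.356*I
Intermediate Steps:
c(u, Z) = 2*u/(u + (Z + u)**2) (c(u, Z) = (2*u)/((Z + u)**2 + u) = (2*u)/(u + (Z + u)**2) = 2*u/(u + (Z + u)**2))
4833/736 + sqrt(J + c(-23, D)) = 4833/736 + sqrt(-1250 + 2*(-23)/(-23 + (-27 - 23)**2)) = 4833*(1/736) + sqrt(-1250 + 2*(-23)/(-23 + (-50)**2)) = 4833/736 + sqrt(-1250 + 2*(-23)/(-23 + 2500)) = 4833/736 + sqrt(-1250 + 2*(-23)/2477) = 4833/736 + sqrt(-1250 + 2*(-23)*(1/2477)) = 4833/736 + sqrt(-1250 - 46/2477) = 4833/736 + sqrt(-3096296/2477) = 4833/736 + 2*I*sqrt(1917381298)/2477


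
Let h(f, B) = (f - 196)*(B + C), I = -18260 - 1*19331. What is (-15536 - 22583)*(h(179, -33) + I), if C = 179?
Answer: 1527542687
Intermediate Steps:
I = -37591 (I = -18260 - 19331 = -37591)
h(f, B) = (-196 + f)*(179 + B) (h(f, B) = (f - 196)*(B + 179) = (-196 + f)*(179 + B))
(-15536 - 22583)*(h(179, -33) + I) = (-15536 - 22583)*((-35084 - 196*(-33) + 179*179 - 33*179) - 37591) = -38119*((-35084 + 6468 + 32041 - 5907) - 37591) = -38119*(-2482 - 37591) = -38119*(-40073) = 1527542687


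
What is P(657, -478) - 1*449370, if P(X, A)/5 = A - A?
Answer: -449370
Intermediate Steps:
P(X, A) = 0 (P(X, A) = 5*(A - A) = 5*0 = 0)
P(657, -478) - 1*449370 = 0 - 1*449370 = 0 - 449370 = -449370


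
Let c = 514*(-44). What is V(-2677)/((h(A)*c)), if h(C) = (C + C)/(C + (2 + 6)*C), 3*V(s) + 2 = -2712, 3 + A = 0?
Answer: 4071/22616 ≈ 0.18001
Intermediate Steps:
A = -3 (A = -3 + 0 = -3)
V(s) = -2714/3 (V(s) = -2/3 + (1/3)*(-2712) = -2/3 - 904 = -2714/3)
c = -22616
h(C) = 2/9 (h(C) = (2*C)/(C + 8*C) = (2*C)/((9*C)) = (2*C)*(1/(9*C)) = 2/9)
V(-2677)/((h(A)*c)) = -2714/(3*((2/9)*(-22616))) = -2714/(3*(-45232/9)) = -2714/3*(-9/45232) = 4071/22616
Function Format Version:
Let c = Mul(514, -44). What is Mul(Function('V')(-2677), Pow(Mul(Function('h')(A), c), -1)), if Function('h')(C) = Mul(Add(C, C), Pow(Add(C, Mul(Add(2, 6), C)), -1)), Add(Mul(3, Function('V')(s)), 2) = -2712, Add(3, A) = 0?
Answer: Rational(4071, 22616) ≈ 0.18001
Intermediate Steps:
A = -3 (A = Add(-3, 0) = -3)
Function('V')(s) = Rational(-2714, 3) (Function('V')(s) = Add(Rational(-2, 3), Mul(Rational(1, 3), -2712)) = Add(Rational(-2, 3), -904) = Rational(-2714, 3))
c = -22616
Function('h')(C) = Rational(2, 9) (Function('h')(C) = Mul(Mul(2, C), Pow(Add(C, Mul(8, C)), -1)) = Mul(Mul(2, C), Pow(Mul(9, C), -1)) = Mul(Mul(2, C), Mul(Rational(1, 9), Pow(C, -1))) = Rational(2, 9))
Mul(Function('V')(-2677), Pow(Mul(Function('h')(A), c), -1)) = Mul(Rational(-2714, 3), Pow(Mul(Rational(2, 9), -22616), -1)) = Mul(Rational(-2714, 3), Pow(Rational(-45232, 9), -1)) = Mul(Rational(-2714, 3), Rational(-9, 45232)) = Rational(4071, 22616)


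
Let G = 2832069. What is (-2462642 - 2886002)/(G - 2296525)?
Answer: -1337161/133886 ≈ -9.9873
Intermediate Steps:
(-2462642 - 2886002)/(G - 2296525) = (-2462642 - 2886002)/(2832069 - 2296525) = -5348644/535544 = -5348644*1/535544 = -1337161/133886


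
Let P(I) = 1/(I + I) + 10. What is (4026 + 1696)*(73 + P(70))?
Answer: 33247681/70 ≈ 4.7497e+5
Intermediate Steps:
P(I) = 10 + 1/(2*I) (P(I) = 1/(2*I) + 10 = 10 + 1/(2*I))
(4026 + 1696)*(73 + P(70)) = (4026 + 1696)*(73 + (10 + (½)/70)) = 5722*(73 + (10 + (½)*(1/70))) = 5722*(73 + (10 + 1/140)) = 5722*(73 + 1401/140) = 5722*(11621/140) = 33247681/70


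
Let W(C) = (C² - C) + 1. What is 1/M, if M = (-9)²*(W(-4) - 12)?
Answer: 1/729 ≈ 0.0013717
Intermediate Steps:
W(C) = 1 + C² - C
M = 729 (M = (-9)²*((1 + (-4)² - 1*(-4)) - 12) = 81*((1 + 16 + 4) - 12) = 81*(21 - 12) = 81*9 = 729)
1/M = 1/729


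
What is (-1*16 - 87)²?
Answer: 10609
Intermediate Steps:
(-1*16 - 87)² = (-16 - 87)² = (-103)² = 10609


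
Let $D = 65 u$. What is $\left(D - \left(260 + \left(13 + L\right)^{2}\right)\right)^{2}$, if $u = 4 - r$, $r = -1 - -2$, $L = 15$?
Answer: $720801$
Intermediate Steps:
$r = 1$ ($r = -1 + 2 = 1$)
$u = 3$ ($u = 4 - 1 = 3$)
$D = 195$ ($D = 65 \cdot 3 = 195$)
$\left(D - \left(260 + \left(13 + L\right)^{2}\right)\right)^{2} = \left(195 - \left(260 + \left(13 + 15\right)^{2}\right)\right)^{2} = \left(195 - 1044\right)^{2} = \left(-849\right)^{2} = 720801$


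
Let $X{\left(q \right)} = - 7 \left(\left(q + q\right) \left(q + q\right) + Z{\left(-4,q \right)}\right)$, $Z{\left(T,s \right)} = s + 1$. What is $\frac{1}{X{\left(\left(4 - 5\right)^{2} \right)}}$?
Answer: $- \frac{1}{42} \approx -0.02381$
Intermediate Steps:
$Z{\left(T,s \right)} = 1 + s$
$X{\left(q \right)} = -7 - 28 q^{2} - 7 q$ ($X{\left(q \right)} = - 7 \left(\left(q + q\right) \left(q + q\right) + \left(1 + q\right)\right) = - 7 \left(2 q 2 q + \left(1 + q\right)\right) = - 7 \left(4 q^{2} + \left(1 + q\right)\right) = - 7 \left(1 + q + 4 q^{2}\right) = -7 - 28 q^{2} - 7 q$)
$\frac{1}{X{\left(\left(4 - 5\right)^{2} \right)}} = \frac{1}{-7 - 28 \left(\left(4 - 5\right)^{2}\right)^{2} - 7 \left(4 - 5\right)^{2}} = \frac{1}{-7 - 28 \left(\left(-1\right)^{2}\right)^{2} - 7 \left(-1\right)^{2}} = \frac{1}{-7 - 28 \cdot 1^{2} - 7} = \frac{1}{-7 - 28 - 7} = \frac{1}{-42} = - \frac{1}{42}$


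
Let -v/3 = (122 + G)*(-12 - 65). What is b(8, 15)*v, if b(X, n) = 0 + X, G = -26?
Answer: 177408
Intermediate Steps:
b(X, n) = X
v = 22176 (v = -3*(122 - 26)*(-12 - 65) = -288*(-77) = -3*(-7392) = 22176)
b(8, 15)*v = 8*22176 = 177408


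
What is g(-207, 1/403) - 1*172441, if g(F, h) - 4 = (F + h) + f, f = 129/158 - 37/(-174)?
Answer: -478189774144/2769819 ≈ -1.7264e+5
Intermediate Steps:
f = 7073/6873 (f = 129*(1/158) - 37*(-1/174) = 129/158 + 37/174 = 7073/6873 ≈ 1.0291)
g(F, h) = 34565/6873 + F + h (g(F, h) = 4 + ((F + h) + 7073/6873) = 4 + (7073/6873 + F + h) = 34565/6873 + F + h)
g(-207, 1/403) - 1*172441 = (34565/6873 - 207 + 1/403) - 1*172441 = (34565/6873 - 207 + 1/403) - 172441 = -559415965/2769819 - 172441 = -478189774144/2769819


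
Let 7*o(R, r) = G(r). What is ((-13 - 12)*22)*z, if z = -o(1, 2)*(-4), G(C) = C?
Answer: -4400/7 ≈ -628.57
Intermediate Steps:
o(R, r) = r/7
z = 8/7 (z = -2/7*(-4) = 8/7 ≈ 1.1429)
((-13 - 12)*22)*z = ((-13 - 12)*22)*(8/7) = -25*22*(8/7) = -550*8/7 = -4400/7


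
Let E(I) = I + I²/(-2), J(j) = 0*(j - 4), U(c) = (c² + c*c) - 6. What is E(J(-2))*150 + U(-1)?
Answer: -4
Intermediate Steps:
U(c) = -6 + 2*c² (U(c) = (c² + c²) - 6 = 2*c² - 6 = -6 + 2*c²)
J(j) = 0 (J(j) = 0*(-4 + j) = 0)
E(I) = I - I²/2 (E(I) = I + I²*(-½) = I - I²/2)
E(J(-2))*150 + U(-1) = ((½)*0*(2 - 1*0))*150 + (-6 + 2*(-1)²) = ((½)*0*(2 + 0))*150 + (-6 + 2*1) = ((½)*0*2)*150 + (-6 + 2) = 0*150 - 4 = 0 - 4 = -4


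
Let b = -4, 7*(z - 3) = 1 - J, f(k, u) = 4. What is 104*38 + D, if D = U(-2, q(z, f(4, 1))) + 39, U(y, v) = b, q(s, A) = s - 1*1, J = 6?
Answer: 3987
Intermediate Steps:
z = 16/7 (z = 3 + (1 - 1*6)/7 = 3 + (1 - 6)/7 = 3 + (⅐)*(-5) = 3 - 5/7 = 16/7 ≈ 2.2857)
q(s, A) = -1 + s (q(s, A) = s - 1 = -1 + s)
U(y, v) = -4
D = 35 (D = -4 + 39 = 35)
104*38 + D = 104*38 + 35 = 3952 + 35 = 3987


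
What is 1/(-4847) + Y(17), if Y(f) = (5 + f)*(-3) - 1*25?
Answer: -441078/4847 ≈ -91.000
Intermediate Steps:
Y(f) = -40 - 3*f (Y(f) = (-15 - 3*f) - 25 = -40 - 3*f)
1/(-4847) + Y(17) = 1/(-4847) + (-40 - 3*17) = -1/4847 + (-40 - 51) = -1/4847 - 91 = -441078/4847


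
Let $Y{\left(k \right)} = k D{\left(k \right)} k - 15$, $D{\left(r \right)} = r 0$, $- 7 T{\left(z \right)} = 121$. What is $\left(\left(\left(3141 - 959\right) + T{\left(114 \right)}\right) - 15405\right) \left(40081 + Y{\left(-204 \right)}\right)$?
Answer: $- \frac{3713397012}{7} \approx -5.3049 \cdot 10^{8}$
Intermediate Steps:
$T{\left(z \right)} = - \frac{121}{7}$ ($T{\left(z \right)} = \left(- \frac{1}{7}\right) 121 = - \frac{121}{7}$)
$D{\left(r \right)} = 0$
$Y{\left(k \right)} = -15$ ($Y{\left(k \right)} = k 0 k - 15 = 0 k - 15 = 0 - 15 = -15$)
$\left(\left(\left(3141 - 959\right) + T{\left(114 \right)}\right) - 15405\right) \left(40081 + Y{\left(-204 \right)}\right) = \left(\left(\left(3141 - 959\right) - \frac{121}{7}\right) - 15405\right) \left(40081 - 15\right) = \left(\left(2182 - \frac{121}{7}\right) - 15405\right) 40066 = \left(\frac{15153}{7} - 15405\right) 40066 = \left(- \frac{92682}{7}\right) 40066 = - \frac{3713397012}{7}$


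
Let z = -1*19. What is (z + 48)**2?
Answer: 841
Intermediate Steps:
z = -19
(z + 48)**2 = (-19 + 48)**2 = 29**2 = 841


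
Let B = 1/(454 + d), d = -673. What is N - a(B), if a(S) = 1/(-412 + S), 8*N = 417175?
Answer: 37641284827/721832 ≈ 52147.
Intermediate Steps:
N = 417175/8 (N = (⅛)*417175 = 417175/8 ≈ 52147.)
B = -1/219 (B = 1/(454 - 673) = 1/(-219) = -1/219 ≈ -0.0045662)
N - a(B) = 417175/8 - 1/(-412 - 1/219) = 417175/8 - 1/(-90229/219) = 417175/8 - 1*(-219/90229) = 417175/8 + 219/90229 = 37641284827/721832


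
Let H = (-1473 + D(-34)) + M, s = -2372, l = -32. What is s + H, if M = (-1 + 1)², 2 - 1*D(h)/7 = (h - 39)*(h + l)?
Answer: -37557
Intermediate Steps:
D(h) = 14 - 7*(-39 + h)*(-32 + h) (D(h) = 14 - 7*(h - 39)*(h - 32) = 14 - 7*(-39 + h)*(-32 + h))
M = 0 (M = 0² = 0)
H = -35185 (H = (-1473 + (-8722 - 7*(-34)² + 497*(-34))) + 0 = (-1473 + (-8722 - 7*1156 - 16898)) + 0 = (-1473 + (-8722 - 8092 - 16898)) + 0 = (-1473 - 33712) + 0 = -35185 + 0 = -35185)
s + H = -2372 - 35185 = -37557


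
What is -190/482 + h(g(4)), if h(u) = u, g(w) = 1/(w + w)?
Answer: -519/1928 ≈ -0.26919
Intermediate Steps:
g(w) = 1/(2*w)
-190/482 + h(g(4)) = -190/482 + (½)/4 = -190*1/482 + (½)*(¼) = -95/241 + ⅛ = -519/1928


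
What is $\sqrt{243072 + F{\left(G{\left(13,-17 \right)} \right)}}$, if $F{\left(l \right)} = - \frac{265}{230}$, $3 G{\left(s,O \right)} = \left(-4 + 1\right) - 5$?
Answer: $\frac{\sqrt{514337914}}{46} \approx 493.02$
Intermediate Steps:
$G{\left(s,O \right)} = - \frac{8}{3}$ ($G{\left(s,O \right)} = \frac{\left(-4 + 1\right) - 5}{3} = \frac{-3 - 5}{3} = \frac{1}{3} \left(-8\right) = - \frac{8}{3}$)
$F{\left(l \right)} = - \frac{53}{46}$ ($F{\left(l \right)} = \left(-265\right) \frac{1}{230} = - \frac{53}{46}$)
$\sqrt{243072 + F{\left(G{\left(13,-17 \right)} \right)}} = \sqrt{243072 - \frac{53}{46}} = \sqrt{\frac{11181259}{46}} = \frac{\sqrt{514337914}}{46}$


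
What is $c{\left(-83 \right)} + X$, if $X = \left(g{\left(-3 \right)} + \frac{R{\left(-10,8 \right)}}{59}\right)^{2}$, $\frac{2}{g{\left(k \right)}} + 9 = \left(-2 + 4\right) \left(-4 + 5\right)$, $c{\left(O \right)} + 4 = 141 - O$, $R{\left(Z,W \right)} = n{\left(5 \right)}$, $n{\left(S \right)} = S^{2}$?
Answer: $\frac{37528429}{170569} \approx 220.02$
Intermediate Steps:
$R{\left(Z,W \right)} = 25$ ($R{\left(Z,W \right)} = 5^{2} = 25$)
$c{\left(O \right)} = 137 - O$ ($c{\left(O \right)} = -4 - \left(-141 + O\right) = 137 - O$)
$g{\left(k \right)} = - \frac{2}{7}$ ($g{\left(k \right)} = \frac{2}{-9 + \left(-2 + 4\right) \left(-4 + 5\right)} = \frac{2}{-9 + 2 \cdot 1} = \frac{2}{-9 + 2} = \frac{2}{-7} = 2 \left(- \frac{1}{7}\right) = - \frac{2}{7}$)
$X = \frac{3249}{170569}$ ($X = \left(- \frac{2}{7} + \frac{25}{59}\right)^{2} = \left(\frac{57}{413}\right)^{2} = \frac{3249}{170569} \approx 0.019048$)
$c{\left(-83 \right)} + X = \left(137 - -83\right) + \frac{3249}{170569} = \left(137 + 83\right) + \frac{3249}{170569} = 220 + \frac{3249}{170569} = \frac{37528429}{170569}$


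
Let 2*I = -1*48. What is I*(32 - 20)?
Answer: -288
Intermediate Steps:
I = -24 (I = (-1*48)/2 = (½)*(-48) = -24)
I*(32 - 20) = -24*(32 - 20) = -24*12 = -288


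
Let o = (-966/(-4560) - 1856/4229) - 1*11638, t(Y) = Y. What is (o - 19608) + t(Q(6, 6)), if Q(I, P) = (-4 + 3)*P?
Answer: -100445907771/3214040 ≈ -31252.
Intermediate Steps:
Q(I, P) = -P
o = -37405727211/3214040 (o = (-966*(-1/4560) - 1856*1/4229) - 11638 = (161/760 - 1856/4229) - 11638 = -729691/3214040 - 11638 = -37405727211/3214040 ≈ -11638.)
(o - 19608) + t(Q(6, 6)) = (-37405727211/3214040 - 19608) - 1*6 = -100426623531/3214040 - 6 = -100445907771/3214040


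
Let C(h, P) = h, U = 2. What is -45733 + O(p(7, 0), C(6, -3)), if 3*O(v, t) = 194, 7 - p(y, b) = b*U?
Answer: -137005/3 ≈ -45668.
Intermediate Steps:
p(y, b) = 7 - 2*b (p(y, b) = 7 - b*2 = 7 - 2*b)
O(v, t) = 194/3 (O(v, t) = (⅓)*194 = 194/3)
-45733 + O(p(7, 0), C(6, -3)) = -45733 + 194/3 = -137005/3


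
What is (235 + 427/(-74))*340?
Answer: 2883710/37 ≈ 77938.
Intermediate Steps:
(235 + 427/(-74))*340 = (235 + 427*(-1/74))*340 = (235 - 427/74)*340 = (16963/74)*340 = 2883710/37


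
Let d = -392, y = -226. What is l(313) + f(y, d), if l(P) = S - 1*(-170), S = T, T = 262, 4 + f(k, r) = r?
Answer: 36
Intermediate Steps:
f(k, r) = -4 + r
S = 262
l(P) = 432 (l(P) = 262 - 1*(-170) = 262 + 170 = 432)
l(313) + f(y, d) = 432 + (-4 - 392) = 432 - 396 = 36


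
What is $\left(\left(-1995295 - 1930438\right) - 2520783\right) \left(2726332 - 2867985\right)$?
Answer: $913168330948$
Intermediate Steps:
$\left(\left(-1995295 - 1930438\right) - 2520783\right) \left(2726332 - 2867985\right) = \left(-3925733 - 2520783\right) \left(-141653\right) = \left(-6446516\right) \left(-141653\right) = 913168330948$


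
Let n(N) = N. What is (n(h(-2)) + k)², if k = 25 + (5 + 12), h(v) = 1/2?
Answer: 7225/4 ≈ 1806.3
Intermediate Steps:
h(v) = ½
k = 42 (k = 25 + 17 = 42)
(n(h(-2)) + k)² = (½ + 42)² = (85/2)² = 7225/4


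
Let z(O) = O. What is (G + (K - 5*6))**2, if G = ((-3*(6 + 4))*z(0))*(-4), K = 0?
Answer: 900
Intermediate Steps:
G = 0 (G = (-3*(6 + 4)*0)*(-4) = (-3*10*0)*(-4) = -30*0*(-4) = 0*(-4) = 0)
(G + (K - 5*6))**2 = (0 + (0 - 5*6))**2 = (0 + (0 - 30))**2 = (0 - 30)**2 = (-30)**2 = 900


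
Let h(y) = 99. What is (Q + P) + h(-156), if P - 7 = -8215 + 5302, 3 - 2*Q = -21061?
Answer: 7725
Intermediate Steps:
Q = 10532 (Q = 3/2 - 1/2*(-21061) = 3/2 + 21061/2 = 10532)
P = -2906 (P = 7 + (-8215 + 5302) = 7 - 2913 = -2906)
(Q + P) + h(-156) = (10532 - 2906) + 99 = 7626 + 99 = 7725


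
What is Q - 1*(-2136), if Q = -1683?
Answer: 453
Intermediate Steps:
Q - 1*(-2136) = -1683 - 1*(-2136) = -1683 + 2136 = 453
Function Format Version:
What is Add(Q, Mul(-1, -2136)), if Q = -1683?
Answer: 453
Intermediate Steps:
Add(Q, Mul(-1, -2136)) = Add(-1683, Mul(-1, -2136)) = Add(-1683, 2136) = 453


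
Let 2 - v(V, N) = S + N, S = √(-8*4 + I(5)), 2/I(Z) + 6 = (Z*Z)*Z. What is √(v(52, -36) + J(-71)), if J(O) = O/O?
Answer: √(552279 - 119*I*√452914)/119 ≈ 6.2613 - 0.45161*I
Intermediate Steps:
I(Z) = 2/(-6 + Z³) (I(Z) = 2/(-6 + (Z*Z)*Z) = 2/(-6 + Z²*Z) = 2/(-6 + Z³))
J(O) = 1
S = I*√452914/119 (S = √(-8*4 + 2/(-6 + 5³)) = √(-32 + 2/(-6 + 125)) = √(-32 + 2/119) = √(-3806/119) = I*√452914/119 ≈ 5.6554*I)
v(V, N) = 2 - N - I*√452914/119 (v(V, N) = 2 - (I*√452914/119 + N) = 2 - (N + I*√452914/119) = 2 + (-N - I*√452914/119) = 2 - N - I*√452914/119)
√(v(52, -36) + J(-71)) = √((2 - 1*(-36) - I*√452914/119) + 1) = √((2 + 36 - I*√452914/119) + 1) = √((38 - I*√452914/119) + 1) = √(39 - I*√452914/119)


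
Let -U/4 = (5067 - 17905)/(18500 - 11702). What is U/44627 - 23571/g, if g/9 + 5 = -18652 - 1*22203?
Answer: 44257536383/688659765420 ≈ 0.064266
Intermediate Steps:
g = -367740 (g = -45 + 9*(-18652 - 1*22203) = -45 + 9*(-18652 - 22203) = -45 + 9*(-40855) = -45 - 367695 = -367740)
U = 25676/3399 (U = -4*(5067 - 17905)/(18500 - 11702) = -(-51352)/6798 = -4*(-6419/3399) = 25676/3399 ≈ 7.5540)
U/44627 - 23571/g = (25676/3399)/44627 - 23571/(-367740) = (25676/3399)*(1/44627) - 23571*(-1/367740) = 25676/151687173 + 291/4540 = 44257536383/688659765420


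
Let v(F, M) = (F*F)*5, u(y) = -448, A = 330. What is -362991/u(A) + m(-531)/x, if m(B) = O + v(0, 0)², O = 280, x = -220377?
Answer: 79994742167/98728896 ≈ 810.25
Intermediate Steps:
v(F, M) = 5*F² (v(F, M) = F²*5 = 5*F²)
m(B) = 280 (m(B) = 280 + (5*0²)² = 280 + (5*0)² = 280 + 0² = 280 + 0 = 280)
-362991/u(A) + m(-531)/x = -362991/(-448) + 280/(-220377) = -362991*(-1/448) + 280*(-1/220377) = 362991/448 - 280/220377 = 79994742167/98728896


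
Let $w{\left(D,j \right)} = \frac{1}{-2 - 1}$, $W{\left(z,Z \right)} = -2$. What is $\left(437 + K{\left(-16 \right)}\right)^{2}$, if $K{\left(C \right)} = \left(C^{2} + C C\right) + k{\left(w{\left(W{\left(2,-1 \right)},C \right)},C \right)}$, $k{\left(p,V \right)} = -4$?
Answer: $893025$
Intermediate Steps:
$w{\left(D,j \right)} = - \frac{1}{3}$ ($w{\left(D,j \right)} = \frac{1}{-2 - 1} = \frac{1}{-3} = - \frac{1}{3}$)
$K{\left(C \right)} = -4 + 2 C^{2}$ ($K{\left(C \right)} = \left(C^{2} + C C\right) - 4 = \left(C^{2} + C^{2}\right) - 4 = 2 C^{2} - 4 = -4 + 2 C^{2}$)
$\left(437 + K{\left(-16 \right)}\right)^{2} = \left(437 - \left(4 - 2 \left(-16\right)^{2}\right)\right)^{2} = \left(437 + \left(-4 + 2 \cdot 256\right)\right)^{2} = \left(437 + \left(-4 + 512\right)\right)^{2} = \left(437 + 508\right)^{2} = 945^{2} = 893025$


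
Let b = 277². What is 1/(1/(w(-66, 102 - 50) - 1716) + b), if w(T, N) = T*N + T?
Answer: 5214/400065005 ≈ 1.3033e-5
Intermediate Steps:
w(T, N) = T + N*T (w(T, N) = N*T + T = T + N*T)
b = 76729
1/(1/(w(-66, 102 - 50) - 1716) + b) = 1/(1/(-66*(1 + (102 - 50)) - 1716) + 76729) = 1/(1/(-66*(1 + 52) - 1716) + 76729) = 1/(1/(-66*53 - 1716) + 76729) = 1/(1/(-3498 - 1716) + 76729) = 1/(1/(-5214) + 76729) = 1/(-1/5214 + 76729) = 1/(400065005/5214) = 5214/400065005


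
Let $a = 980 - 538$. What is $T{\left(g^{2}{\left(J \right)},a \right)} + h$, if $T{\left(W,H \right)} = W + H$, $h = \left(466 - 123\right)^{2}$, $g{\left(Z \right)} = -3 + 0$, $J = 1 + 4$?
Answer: $118100$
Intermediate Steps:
$J = 5$
$g{\left(Z \right)} = -3$
$h = 117649$ ($h = 343^{2} = 117649$)
$a = 442$ ($a = 980 - 538 = 442$)
$T{\left(W,H \right)} = H + W$
$T{\left(g^{2}{\left(J \right)},a \right)} + h = \left(442 + \left(-3\right)^{2}\right) + 117649 = \left(442 + 9\right) + 117649 = 451 + 117649 = 118100$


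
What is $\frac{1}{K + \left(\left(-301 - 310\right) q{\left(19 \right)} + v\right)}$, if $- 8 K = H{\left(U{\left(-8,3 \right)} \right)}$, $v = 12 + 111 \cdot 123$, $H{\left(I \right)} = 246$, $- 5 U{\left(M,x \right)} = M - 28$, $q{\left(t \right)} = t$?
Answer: $\frac{4}{8101} \approx 0.00049377$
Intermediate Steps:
$U{\left(M,x \right)} = \frac{28}{5} - \frac{M}{5}$ ($U{\left(M,x \right)} = - \frac{M - 28}{5} = - \frac{-28 + M}{5} = \frac{28}{5} - \frac{M}{5}$)
$v = 13665$ ($v = 12 + 13653 = 13665$)
$K = - \frac{123}{4}$ ($K = \left(- \frac{1}{8}\right) 246 = - \frac{123}{4} \approx -30.75$)
$\frac{1}{K + \left(\left(-301 - 310\right) q{\left(19 \right)} + v\right)} = \frac{1}{- \frac{123}{4} + \left(\left(-301 - 310\right) 19 + 13665\right)} = \frac{1}{- \frac{123}{4} + \left(\left(-611\right) 19 + 13665\right)} = \frac{1}{- \frac{123}{4} + \left(-11609 + 13665\right)} = \frac{1}{- \frac{123}{4} + 2056} = \frac{1}{\frac{8101}{4}} = \frac{4}{8101}$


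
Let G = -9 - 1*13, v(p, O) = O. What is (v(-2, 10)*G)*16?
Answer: -3520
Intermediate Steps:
G = -22 (G = -9 - 13 = -22)
(v(-2, 10)*G)*16 = (10*(-22))*16 = -220*16 = -3520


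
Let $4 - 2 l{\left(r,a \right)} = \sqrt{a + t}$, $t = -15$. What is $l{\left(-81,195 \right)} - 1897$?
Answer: $-1895 - 3 \sqrt{5} \approx -1901.7$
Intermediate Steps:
$l{\left(r,a \right)} = 2 - \frac{\sqrt{-15 + a}}{2}$ ($l{\left(r,a \right)} = 2 - \frac{\sqrt{a - 15}}{2} = 2 - \frac{\sqrt{-15 + a}}{2}$)
$l{\left(-81,195 \right)} - 1897 = \left(2 - \frac{\sqrt{-15 + 195}}{2}\right) - 1897 = \left(2 - \frac{\sqrt{180}}{2}\right) - 1897 = \left(2 - \frac{6 \sqrt{5}}{2}\right) - 1897 = \left(2 - 3 \sqrt{5}\right) - 1897 = -1895 - 3 \sqrt{5}$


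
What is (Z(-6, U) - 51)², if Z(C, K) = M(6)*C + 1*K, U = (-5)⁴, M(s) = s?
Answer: 289444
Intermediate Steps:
U = 625
Z(C, K) = K + 6*C (Z(C, K) = 6*C + 1*K = 6*C + K = K + 6*C)
(Z(-6, U) - 51)² = ((625 + 6*(-6)) - 51)² = ((625 - 36) - 51)² = (589 - 51)² = 538² = 289444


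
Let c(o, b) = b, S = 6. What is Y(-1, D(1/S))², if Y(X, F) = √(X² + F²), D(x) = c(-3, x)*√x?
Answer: 217/216 ≈ 1.0046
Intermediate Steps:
D(x) = x^(3/2) (D(x) = x*√x = x^(3/2))
Y(X, F) = √(F² + X²)
Y(-1, D(1/S))² = (√(((1/6)^(3/2))² + (-1)²))² = (√(((⅙)^(3/2))² + 1))² = (√((√6/36)² + 1))² = (√(1/216 + 1))² = (√(217/216))² = (√1302/36)² = 217/216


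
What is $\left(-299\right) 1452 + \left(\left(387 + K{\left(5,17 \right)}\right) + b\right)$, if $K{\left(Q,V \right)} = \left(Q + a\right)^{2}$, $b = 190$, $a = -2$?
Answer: $-433562$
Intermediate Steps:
$K{\left(Q,V \right)} = \left(-2 + Q\right)^{2}$ ($K{\left(Q,V \right)} = \left(Q - 2\right)^{2} = \left(-2 + Q\right)^{2}$)
$\left(-299\right) 1452 + \left(\left(387 + K{\left(5,17 \right)}\right) + b\right) = \left(-299\right) 1452 + \left(\left(387 + \left(-2 + 5\right)^{2}\right) + 190\right) = -434148 + \left(\left(387 + 3^{2}\right) + 190\right) = -434148 + \left(\left(387 + 9\right) + 190\right) = -434148 + \left(396 + 190\right) = -434148 + 586 = -433562$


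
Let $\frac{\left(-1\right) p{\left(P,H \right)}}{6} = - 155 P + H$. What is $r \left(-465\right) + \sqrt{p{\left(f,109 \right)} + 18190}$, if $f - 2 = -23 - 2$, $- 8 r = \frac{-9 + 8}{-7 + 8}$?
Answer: $- \frac{465}{8} + i \sqrt{3854} \approx -58.125 + 62.081 i$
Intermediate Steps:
$r = \frac{1}{8}$ ($r = - \frac{\left(-9 + 8\right) \frac{1}{-7 + 8}}{8} = - \frac{\left(-1\right) 1^{-1}}{8} = - \frac{\left(-1\right) 1}{8} = \left(- \frac{1}{8}\right) \left(-1\right) = \frac{1}{8} \approx 0.125$)
$f = -23$ ($f = 2 - 25 = -23$)
$p{\left(P,H \right)} = - 6 H + 930 P$ ($p{\left(P,H \right)} = - 6 \left(- 155 P + H\right) = - 6 \left(H - 155 P\right) = - 6 H + 930 P$)
$r \left(-465\right) + \sqrt{p{\left(f,109 \right)} + 18190} = \frac{1}{8} \left(-465\right) + \sqrt{\left(\left(-6\right) 109 + 930 \left(-23\right)\right) + 18190} = - \frac{465}{8} + \sqrt{\left(-654 - 21390\right) + 18190} = - \frac{465}{8} + \sqrt{-22044 + 18190} = - \frac{465}{8} + \sqrt{-3854} = - \frac{465}{8} + i \sqrt{3854}$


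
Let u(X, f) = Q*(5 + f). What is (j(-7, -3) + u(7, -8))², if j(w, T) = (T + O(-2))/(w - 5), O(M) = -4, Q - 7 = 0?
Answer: 60025/144 ≈ 416.84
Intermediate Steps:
Q = 7 (Q = 7 + 0 = 7)
u(X, f) = 35 + 7*f (u(X, f) = 7*(5 + f) = 35 + 7*f)
j(w, T) = (-4 + T)/(-5 + w) (j(w, T) = (T - 4)/(w - 5) = (-4 + T)/(-5 + w))
(j(-7, -3) + u(7, -8))² = ((-4 - 3)/(-5 - 7) + (35 + 7*(-8)))² = (-7/(-12) + (35 - 56))² = (-1/12*(-7) - 21)² = (7/12 - 21)² = (-245/12)² = 60025/144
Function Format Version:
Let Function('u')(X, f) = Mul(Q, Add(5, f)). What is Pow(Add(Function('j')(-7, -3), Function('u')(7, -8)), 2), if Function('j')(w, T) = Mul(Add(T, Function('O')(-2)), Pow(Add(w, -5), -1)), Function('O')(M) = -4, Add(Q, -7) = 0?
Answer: Rational(60025, 144) ≈ 416.84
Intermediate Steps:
Q = 7 (Q = Add(7, 0) = 7)
Function('u')(X, f) = Add(35, Mul(7, f)) (Function('u')(X, f) = Mul(7, Add(5, f)) = Add(35, Mul(7, f)))
Function('j')(w, T) = Mul(Pow(Add(-5, w), -1), Add(-4, T)) (Function('j')(w, T) = Mul(Add(T, -4), Pow(Add(w, -5), -1)) = Mul(Add(-4, T), Pow(Add(-5, w), -1)) = Mul(Pow(Add(-5, w), -1), Add(-4, T)))
Pow(Add(Function('j')(-7, -3), Function('u')(7, -8)), 2) = Pow(Add(Mul(Pow(Add(-5, -7), -1), Add(-4, -3)), Add(35, Mul(7, -8))), 2) = Pow(Add(Mul(Pow(-12, -1), -7), Add(35, -56)), 2) = Pow(Add(Mul(Rational(-1, 12), -7), -21), 2) = Pow(Add(Rational(7, 12), -21), 2) = Pow(Rational(-245, 12), 2) = Rational(60025, 144)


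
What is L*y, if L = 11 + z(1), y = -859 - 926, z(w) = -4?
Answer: -12495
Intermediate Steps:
y = -1785
L = 7 (L = 11 - 4 = 7)
L*y = 7*(-1785) = -12495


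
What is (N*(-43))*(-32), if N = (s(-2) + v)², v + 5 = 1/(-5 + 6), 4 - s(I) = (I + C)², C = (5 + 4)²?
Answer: 53595311456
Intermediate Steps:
C = 81 (C = 9² = 81)
s(I) = 4 - (81 + I)² (s(I) = 4 - (I + 81)² = 4 - (81 + I)²)
v = -4 (v = -5 + 1/(-5 + 6) = -5 + 1/1 = -5 + 1 = -4)
N = 38950081 (N = ((4 - (81 - 2)²) - 4)² = ((4 - 1*79²) - 4)² = ((4 - 1*6241) - 4)² = ((4 - 6241) - 4)² = (-6237 - 4)² = (-6241)² = 38950081)
(N*(-43))*(-32) = (38950081*(-43))*(-32) = -1674853483*(-32) = 53595311456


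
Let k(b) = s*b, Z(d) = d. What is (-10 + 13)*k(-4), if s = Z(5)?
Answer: -60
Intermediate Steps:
s = 5
k(b) = 5*b
(-10 + 13)*k(-4) = (-10 + 13)*(5*(-4)) = 3*(-20) = -60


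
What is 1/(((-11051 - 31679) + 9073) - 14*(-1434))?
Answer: -1/13581 ≈ -7.3632e-5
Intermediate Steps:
1/(((-11051 - 31679) + 9073) - 14*(-1434)) = 1/((-42730 + 9073) + 20076) = 1/(-33657 + 20076) = 1/(-13581) = -1/13581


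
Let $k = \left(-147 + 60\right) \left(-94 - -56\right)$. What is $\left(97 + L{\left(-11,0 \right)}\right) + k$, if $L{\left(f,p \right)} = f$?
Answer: $3392$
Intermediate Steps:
$k = 3306$ ($k = - 87 \left(-94 + 56\right) = \left(-87\right) \left(-38\right) = 3306$)
$\left(97 + L{\left(-11,0 \right)}\right) + k = \left(97 - 11\right) + 3306 = 86 + 3306 = 3392$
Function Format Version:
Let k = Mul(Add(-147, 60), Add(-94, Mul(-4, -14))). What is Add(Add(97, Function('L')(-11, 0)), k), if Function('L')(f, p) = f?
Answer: 3392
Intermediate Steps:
k = 3306 (k = Mul(-87, Add(-94, 56)) = Mul(-87, -38) = 3306)
Add(Add(97, Function('L')(-11, 0)), k) = Add(Add(97, -11), 3306) = Add(86, 3306) = 3392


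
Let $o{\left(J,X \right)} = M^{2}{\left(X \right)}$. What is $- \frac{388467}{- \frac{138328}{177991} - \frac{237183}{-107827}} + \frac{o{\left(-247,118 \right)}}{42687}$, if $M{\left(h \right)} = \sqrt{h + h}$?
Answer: $- \frac{318255063668936927861}{1165395486042639} \approx -2.7309 \cdot 10^{5}$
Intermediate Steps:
$M{\left(h \right)} = \sqrt{2} \sqrt{h}$ ($M{\left(h \right)} = \sqrt{2 h} = \sqrt{2} \sqrt{h}$)
$o{\left(J,X \right)} = 2 X$ ($o{\left(J,X \right)} = \left(\sqrt{2} \sqrt{X}\right)^{2} = 2 X$)
$- \frac{388467}{- \frac{138328}{177991} - \frac{237183}{-107827}} + \frac{o{\left(-247,118 \right)}}{42687} = - \frac{388467}{- \frac{138328}{177991} - \frac{237183}{-107827}} + \frac{2 \cdot 118}{42687} = - \frac{388467}{\left(-138328\right) \frac{1}{177991} - - \frac{237183}{107827}} + 236 \cdot \frac{1}{42687} = - \frac{388467}{- \frac{138328}{177991} + \frac{237183}{107827}} + \frac{236}{42687} = - \frac{388467}{\frac{27300946097}{19192235557}} + \frac{236}{42687} = \left(-388467\right) \frac{19192235557}{27300946097} + \frac{236}{42687} = - \frac{7455550170121119}{27300946097} + \frac{236}{42687} = - \frac{318255063668936927861}{1165395486042639}$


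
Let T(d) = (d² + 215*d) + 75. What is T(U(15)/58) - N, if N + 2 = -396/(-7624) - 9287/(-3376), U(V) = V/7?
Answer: 10890606808197/132582869552 ≈ 82.142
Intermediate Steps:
U(V) = V/7 (U(V) = V*(⅐) = V/7)
T(d) = 75 + d² + 215*d
N = 2582967/3217328 (N = -2 + (-396/(-7624) - 9287/(-3376)) = -2 + (-396*(-1/7624) - 9287*(-1/3376)) = -2 + (99/1906 + 9287/3376) = -2 + 9017623/3217328 = 2582967/3217328 ≈ 0.80283)
T(U(15)/58) - N = (75 + (((⅐)*15)/58)² + 215*(((⅐)*15)/58)) - 1*2582967/3217328 = (75 + ((15/7)*(1/58))² + 215*((15/7)*(1/58))) - 2582967/3217328 = (75 + (15/406)² + 215*(15/406)) - 2582967/3217328 = (75 + 225/164836 + 3225/406) - 2582967/3217328 = 13672275/164836 - 2582967/3217328 = 10890606808197/132582869552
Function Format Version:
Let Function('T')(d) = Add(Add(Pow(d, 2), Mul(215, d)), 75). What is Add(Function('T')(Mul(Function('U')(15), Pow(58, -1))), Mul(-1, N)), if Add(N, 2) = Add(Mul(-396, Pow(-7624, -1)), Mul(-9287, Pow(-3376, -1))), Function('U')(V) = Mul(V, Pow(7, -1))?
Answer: Rational(10890606808197, 132582869552) ≈ 82.142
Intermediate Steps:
Function('U')(V) = Mul(Rational(1, 7), V) (Function('U')(V) = Mul(V, Rational(1, 7)) = Mul(Rational(1, 7), V))
Function('T')(d) = Add(75, Pow(d, 2), Mul(215, d))
N = Rational(2582967, 3217328) (N = Add(-2, Add(Mul(-396, Pow(-7624, -1)), Mul(-9287, Pow(-3376, -1)))) = Add(-2, Add(Mul(-396, Rational(-1, 7624)), Mul(-9287, Rational(-1, 3376)))) = Add(-2, Add(Rational(99, 1906), Rational(9287, 3376))) = Add(-2, Rational(9017623, 3217328)) = Rational(2582967, 3217328) ≈ 0.80283)
Add(Function('T')(Mul(Function('U')(15), Pow(58, -1))), Mul(-1, N)) = Add(Add(75, Pow(Mul(Mul(Rational(1, 7), 15), Pow(58, -1)), 2), Mul(215, Mul(Mul(Rational(1, 7), 15), Pow(58, -1)))), Mul(-1, Rational(2582967, 3217328))) = Add(Add(75, Pow(Mul(Rational(15, 7), Rational(1, 58)), 2), Mul(215, Mul(Rational(15, 7), Rational(1, 58)))), Rational(-2582967, 3217328)) = Add(Add(75, Pow(Rational(15, 406), 2), Mul(215, Rational(15, 406))), Rational(-2582967, 3217328)) = Add(Add(75, Rational(225, 164836), Rational(3225, 406)), Rational(-2582967, 3217328)) = Add(Rational(13672275, 164836), Rational(-2582967, 3217328)) = Rational(10890606808197, 132582869552)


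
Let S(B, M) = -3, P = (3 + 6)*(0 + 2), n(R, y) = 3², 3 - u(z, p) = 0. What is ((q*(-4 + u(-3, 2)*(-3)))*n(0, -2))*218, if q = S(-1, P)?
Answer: 76518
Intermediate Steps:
u(z, p) = 3 (u(z, p) = 3 - 1*0 = 3 + 0 = 3)
n(R, y) = 9
P = 18 (P = 9*2 = 18)
q = -3
((q*(-4 + u(-3, 2)*(-3)))*n(0, -2))*218 = (-3*(-4 + 3*(-3))*9)*218 = (-3*(-4 - 9)*9)*218 = (-3*(-13)*9)*218 = (39*9)*218 = 351*218 = 76518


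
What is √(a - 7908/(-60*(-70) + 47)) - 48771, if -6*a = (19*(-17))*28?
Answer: -48771 + √244387796610/12741 ≈ -48732.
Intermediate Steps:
a = 4522/3 (a = -19*(-17)*28/6 = -(-323)*28/6 = -⅙*(-9044) = 4522/3 ≈ 1507.3)
√(a - 7908/(-60*(-70) + 47)) - 48771 = √(4522/3 - 7908/(-60*(-70) + 47)) - 48771 = √(4522/3 - 7908/(4200 + 47)) - 48771 = √(4522/3 - 7908/4247) - 48771 = √(19181210/12741) - 48771 = √244387796610/12741 - 48771 = -48771 + √244387796610/12741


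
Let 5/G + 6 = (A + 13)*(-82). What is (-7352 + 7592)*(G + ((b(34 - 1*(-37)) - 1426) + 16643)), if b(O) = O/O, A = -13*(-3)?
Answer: 1559540520/427 ≈ 3.6523e+6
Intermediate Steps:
A = 39
b(O) = 1
G = -1/854 (G = 5/(-6 + (39 + 13)*(-82)) = 5/(-6 + 52*(-82)) = 5/(-6 - 4264) = 5/(-4270) = 5*(-1/4270) = -1/854 ≈ -0.0011710)
(-7352 + 7592)*(G + ((b(34 - 1*(-37)) - 1426) + 16643)) = (-7352 + 7592)*(-1/854 + ((1 - 1426) + 16643)) = 240*(-1/854 + (-1425 + 16643)) = 240*(-1/854 + 15218) = 240*(12996171/854) = 1559540520/427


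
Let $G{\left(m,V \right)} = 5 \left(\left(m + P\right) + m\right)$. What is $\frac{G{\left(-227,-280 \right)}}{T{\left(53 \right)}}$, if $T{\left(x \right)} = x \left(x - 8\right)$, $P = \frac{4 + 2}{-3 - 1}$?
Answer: $- \frac{911}{954} \approx -0.95493$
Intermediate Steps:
$P = - \frac{3}{2}$ ($P = \frac{6}{-4} = 6 \left(- \frac{1}{4}\right) = - \frac{3}{2} \approx -1.5$)
$T{\left(x \right)} = x \left(-8 + x\right)$
$G{\left(m,V \right)} = - \frac{15}{2} + 10 m$ ($G{\left(m,V \right)} = 5 \left(\left(m - \frac{3}{2}\right) + m\right) = 5 \left(\left(- \frac{3}{2} + m\right) + m\right) = 5 \left(- \frac{3}{2} + 2 m\right) = - \frac{15}{2} + 10 m$)
$\frac{G{\left(-227,-280 \right)}}{T{\left(53 \right)}} = \frac{- \frac{15}{2} + 10 \left(-227\right)}{53 \left(-8 + 53\right)} = \frac{- \frac{15}{2} - 2270}{53 \cdot 45} = - \frac{4555}{2 \cdot 2385} = \left(- \frac{4555}{2}\right) \frac{1}{2385} = - \frac{911}{954}$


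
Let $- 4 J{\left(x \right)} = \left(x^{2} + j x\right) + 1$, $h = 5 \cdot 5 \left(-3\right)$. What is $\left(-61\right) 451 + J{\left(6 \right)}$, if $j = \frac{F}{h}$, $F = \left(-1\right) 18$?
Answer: $- \frac{2752061}{100} \approx -27521.0$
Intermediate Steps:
$h = -75$ ($h = 25 \left(-3\right) = -75$)
$F = -18$
$j = \frac{6}{25}$ ($j = - \frac{18}{-75} = \left(-18\right) \left(- \frac{1}{75}\right) = \frac{6}{25} \approx 0.24$)
$J{\left(x \right)} = - \frac{1}{4} - \frac{3 x}{50} - \frac{x^{2}}{4}$ ($J{\left(x \right)} = - \frac{\left(x^{2} + \frac{6 x}{25}\right) + 1}{4} = - \frac{1 + x^{2} + \frac{6 x}{25}}{4} = - \frac{1}{4} - \frac{3 x}{50} - \frac{x^{2}}{4}$)
$\left(-61\right) 451 + J{\left(6 \right)} = \left(-61\right) 451 - \left(\frac{61}{100} + 9\right) = -27511 - \frac{961}{100} = - \frac{2752061}{100}$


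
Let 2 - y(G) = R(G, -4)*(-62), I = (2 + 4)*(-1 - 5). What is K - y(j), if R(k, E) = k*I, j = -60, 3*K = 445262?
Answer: 43496/3 ≈ 14499.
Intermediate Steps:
K = 445262/3 (K = (⅓)*445262 = 445262/3 ≈ 1.4842e+5)
I = -36 (I = 6*(-6) = -36)
R(k, E) = -36*k (R(k, E) = k*(-36) = -36*k)
y(G) = 2 - 2232*G (y(G) = 2 - (-36*G)*(-62) = 2 - 2232*G)
K - y(j) = 445262/3 - (2 - 2232*(-60)) = 445262/3 - (2 + 133920) = 445262/3 - 1*133922 = 445262/3 - 133922 = 43496/3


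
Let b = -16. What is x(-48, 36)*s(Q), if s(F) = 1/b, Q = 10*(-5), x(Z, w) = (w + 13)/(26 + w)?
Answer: -49/992 ≈ -0.049395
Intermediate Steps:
x(Z, w) = (13 + w)/(26 + w)
Q = -50
s(F) = -1/16 (s(F) = 1/(-16) = -1/16)
x(-48, 36)*s(Q) = ((13 + 36)/(26 + 36))*(-1/16) = (49/62)*(-1/16) = -49/992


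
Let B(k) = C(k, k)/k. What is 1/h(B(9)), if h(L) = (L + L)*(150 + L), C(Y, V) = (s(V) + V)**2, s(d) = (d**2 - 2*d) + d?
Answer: 1/1281582 ≈ 7.8029e-7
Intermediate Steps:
s(d) = d**2 - d
C(Y, V) = (V + V*(-1 + V))**2 (C(Y, V) = (V*(-1 + V) + V)**2 = (V + V*(-1 + V))**2)
B(k) = k**3 (B(k) = k**4/k = k**3)
h(L) = 2*L*(150 + L) (h(L) = (2*L)*(150 + L) = 2*L*(150 + L))
1/h(B(9)) = 1/(2*9**3*(150 + 9**3)) = 1/(2*729*(150 + 729)) = 1/(2*729*879) = 1/1281582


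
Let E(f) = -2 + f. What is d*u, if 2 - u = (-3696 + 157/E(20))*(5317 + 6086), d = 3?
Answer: 252276183/2 ≈ 1.2614e+8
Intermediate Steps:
u = 84092061/2 (u = 2 - (-3696 + 157/(-2 + 20))*(5317 + 6086) = 2 - (-3696 + 157/18)*11403 = 2 - (-66371)*11403/18 = 2 - 1*(-84092057/2) = 2 + 84092057/2 = 84092061/2 ≈ 4.2046e+7)
d*u = 3*(84092061/2) = 252276183/2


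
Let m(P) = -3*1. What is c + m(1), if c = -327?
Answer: -330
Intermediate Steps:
m(P) = -3
c + m(1) = -327 - 3 = -330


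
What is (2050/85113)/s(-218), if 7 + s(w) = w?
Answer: -82/766017 ≈ -0.00010705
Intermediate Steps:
s(w) = -7 + w
(2050/85113)/s(-218) = (2050/85113)/(-7 - 218) = (2050*(1/85113))/(-225) = (2050/85113)*(-1/225) = -82/766017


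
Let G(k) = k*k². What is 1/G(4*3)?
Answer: 1/1728 ≈ 0.00057870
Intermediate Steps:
G(k) = k³
1/G(4*3) = 1/((4*3)³) = 1/(12³) = 1/1728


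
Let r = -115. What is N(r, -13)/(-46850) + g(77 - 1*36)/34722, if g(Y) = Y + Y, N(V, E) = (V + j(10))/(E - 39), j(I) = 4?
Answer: 97957129/42294868200 ≈ 0.0023161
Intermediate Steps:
N(V, E) = (4 + V)/(-39 + E) (N(V, E) = (V + 4)/(E - 39) = (4 + V)/(-39 + E))
g(Y) = 2*Y
N(r, -13)/(-46850) + g(77 - 1*36)/34722 = ((4 - 115)/(-39 - 13))/(-46850) + (2*(77 - 1*36))/34722 = (-111/(-52))*(-1/46850) + (2*(77 - 36))*(1/34722) = -1/52*(-111)*(-1/46850) + (2*41)*(1/34722) = (111/52)*(-1/46850) + 82*(1/34722) = -111/2436200 + 41/17361 = 97957129/42294868200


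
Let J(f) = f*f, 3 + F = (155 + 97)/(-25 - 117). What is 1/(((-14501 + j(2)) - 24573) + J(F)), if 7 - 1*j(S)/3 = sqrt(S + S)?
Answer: -5041/196781498 ≈ -2.5617e-5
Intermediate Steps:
F = -339/71 (F = -3 + (155 + 97)/(-25 - 117) = -3 + 252/(-142) = -3 + 252*(-1/142) = -3 - 126/71 = -339/71 ≈ -4.7747)
j(S) = 21 - 3*sqrt(2)*sqrt(S) (j(S) = 21 - 3*sqrt(S + S) = 21 - 3*sqrt(2)*sqrt(S))
J(f) = f**2
1/(((-14501 + j(2)) - 24573) + J(F)) = 1/(((-14501 + (21 - 3*sqrt(2)*sqrt(2))) - 24573) + (-339/71)**2) = 1/(((-14501 + (21 - 6)) - 24573) + 114921/5041) = 1/(((-14501 + 15) - 24573) + 114921/5041) = 1/((-14486 - 24573) + 114921/5041) = 1/(-39059 + 114921/5041) = 1/(-196781498/5041) = -5041/196781498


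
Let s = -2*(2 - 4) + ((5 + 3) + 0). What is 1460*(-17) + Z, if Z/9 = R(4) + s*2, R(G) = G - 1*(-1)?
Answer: -24559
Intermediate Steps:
R(G) = 1 + G (R(G) = G + 1 = 1 + G)
s = 12 (s = -2*(-2) + (8 + 0) = 4 + 8 = 12)
Z = 261 (Z = 9*((1 + 4) + 12*2) = 9*(5 + 24) = 9*29 = 261)
1460*(-17) + Z = 1460*(-17) + 261 = -24820 + 261 = -24559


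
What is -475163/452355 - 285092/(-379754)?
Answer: -25741129121/85891810335 ≈ -0.29969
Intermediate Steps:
-475163/452355 - 285092/(-379754) = -475163*1/452355 - 285092*(-1/379754) = -475163/452355 + 142546/189877 = -25741129121/85891810335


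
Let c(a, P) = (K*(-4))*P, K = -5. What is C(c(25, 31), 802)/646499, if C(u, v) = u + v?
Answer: 1422/646499 ≈ 0.0021995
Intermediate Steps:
c(a, P) = 20*P (c(a, P) = (-5*(-4))*P = 20*P)
C(c(25, 31), 802)/646499 = (20*31 + 802)/646499 = (620 + 802)*(1/646499) = 1422*(1/646499) = 1422/646499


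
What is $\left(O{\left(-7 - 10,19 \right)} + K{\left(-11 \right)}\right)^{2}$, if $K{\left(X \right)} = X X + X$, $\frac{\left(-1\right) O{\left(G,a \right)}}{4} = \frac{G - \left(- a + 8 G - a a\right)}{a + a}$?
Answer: $\frac{1192464}{361} \approx 3303.2$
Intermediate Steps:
$O{\left(G,a \right)} = - \frac{2 \left(a + a^{2} - 7 G\right)}{a}$ ($O{\left(G,a \right)} = - 4 \frac{G - \left(- a + 8 G - a a\right)}{a + a} = - 4 \frac{G - \left(- a - a^{2} + 8 G\right)}{2 a} = - 4 \left(G - \left(- a - a^{2} + 8 G\right)\right) \frac{1}{2 a} = - 4 \left(G + \left(a + a^{2} - 8 G\right)\right) \frac{1}{2 a} = - 4 \left(a + a^{2} - 7 G\right) \frac{1}{2 a} = - 4 \frac{a + a^{2} - 7 G}{2 a} = - \frac{2 \left(a + a^{2} - 7 G\right)}{a}$)
$K{\left(X \right)} = X + X^{2}$ ($K{\left(X \right)} = X^{2} + X = X + X^{2}$)
$\left(O{\left(-7 - 10,19 \right)} + K{\left(-11 \right)}\right)^{2} = \left(\left(-2 - 38 + \frac{14 \left(-7 - 10\right)}{19}\right) - 11 \left(1 - 11\right)\right)^{2} = \left(\left(-2 - 38 + 14 \left(-7 - 10\right) \frac{1}{19}\right) - -110\right)^{2} = \left(\left(-2 - 38 + 14 \left(-17\right) \frac{1}{19}\right) + 110\right)^{2} = \left(\left(-2 - 38 - \frac{238}{19}\right) + 110\right)^{2} = \left(- \frac{998}{19} + 110\right)^{2} = \left(\frac{1092}{19}\right)^{2} = \frac{1192464}{361}$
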